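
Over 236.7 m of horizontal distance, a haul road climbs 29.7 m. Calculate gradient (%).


Formula: Gradient = rise / run * 100
Gradient = 29.7 / 236.7 * 100 = 12.5%

12.5


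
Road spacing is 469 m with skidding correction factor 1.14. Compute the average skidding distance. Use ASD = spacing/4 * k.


Formula: ASD = (spacing / 4) * correction
Uncorrected distance = spacing / 4 = 469 / 4 = 117.25 m
ASD = 117.25 * 1.14 = 134 m

134


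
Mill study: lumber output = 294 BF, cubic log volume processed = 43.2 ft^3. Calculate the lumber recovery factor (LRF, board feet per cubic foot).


Formula: LRF = Lumber Output (BF) / Log Input (ft^3)
LRF = 294 BF / 43.2 ft^3
LRF = 6.81 BF/ft^3

6.81


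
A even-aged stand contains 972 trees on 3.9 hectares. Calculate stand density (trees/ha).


Formula: Stand Density = N_trees / Area_ha
Density = 972 trees / 3.9 ha
Density = 249 trees/ha

249


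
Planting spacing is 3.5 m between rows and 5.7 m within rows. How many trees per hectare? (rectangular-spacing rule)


Formula: TPH = 10000 m^2/ha / (spacing_x * spacing_y)
Area per tree = 3.5 m * 5.7 m = 19.95 m^2
TPH = 10000 / 19.95 = 501 trees/ha

501


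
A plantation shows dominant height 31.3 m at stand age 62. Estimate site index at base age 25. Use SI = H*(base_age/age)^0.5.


Formula: SI = H_dom * (base_age / age)^0.5
Age ratio = 25 / 62 = 0.40323
sqrt(age_ratio) = 0.635
SI = 31.3 * 0.635 = 19.9 m

19.9


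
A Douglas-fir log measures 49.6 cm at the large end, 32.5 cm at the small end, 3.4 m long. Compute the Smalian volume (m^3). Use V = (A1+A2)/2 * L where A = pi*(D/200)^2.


Smalian: V = (A1 + A2)/2 * L,  A = pi*(D/200)^2
A1 = pi*(49.6/200)^2 = 0.193221 m^2
A2 = pi*(32.5/200)^2 = 0.082958 m^2
V = (0.193221+0.082958)/2*3.4 = 0.4695 m^3

0.4695


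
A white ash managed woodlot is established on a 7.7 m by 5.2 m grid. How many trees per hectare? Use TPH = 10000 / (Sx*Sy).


Formula: TPH = 10000 m^2/ha / (spacing_x * spacing_y)
Area per tree = 7.7 m * 5.2 m = 40.04 m^2
TPH = 10000 / 40.04 = 250 trees/ha

250


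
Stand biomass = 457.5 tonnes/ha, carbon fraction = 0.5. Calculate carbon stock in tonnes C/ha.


Formula: Carbon Stock = Biomass * Carbon Fraction
C = 457.5 t/ha * 0.5
C = 228.8 t C/ha

228.8


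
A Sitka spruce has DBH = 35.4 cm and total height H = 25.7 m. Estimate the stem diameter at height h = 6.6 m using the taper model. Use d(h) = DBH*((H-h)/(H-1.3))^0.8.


Taper: d(h) = DBH * ((H - h) / (H - 1.3))^0.8
Numerator = H - h = 25.7 - 6.6 = 19.1 m
Denominator = H - 1.3 = 25.7 - 1.3 = 24.4 m
Ratio = 19.1 / 24.4 = 0.78279
d = 35.4 * 0.78279^0.8 = 29.1 cm

29.1


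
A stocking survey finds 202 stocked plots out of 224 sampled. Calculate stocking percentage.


Formula: Stocking % = stocked plots / total plots * 100
Stocking = 202 / 224 * 100
Stocking = 0.9018 * 100 = 90.2%

90.2


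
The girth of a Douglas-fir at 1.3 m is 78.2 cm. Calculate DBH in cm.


Formula: DBH = C / pi
DBH = 78.2 / pi
pi = 3.14159...
DBH = 24.9 cm

24.9


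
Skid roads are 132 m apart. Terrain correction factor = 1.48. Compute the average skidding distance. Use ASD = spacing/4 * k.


Formula: ASD = (spacing / 4) * correction
Uncorrected distance = spacing / 4 = 132 / 4 = 33 m
ASD = 33 * 1.48 = 49 m

49


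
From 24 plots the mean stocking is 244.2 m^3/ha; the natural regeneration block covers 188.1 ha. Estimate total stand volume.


Formula: Total Volume = Mean Volume per ha * Total Area
Total Volume = 244.2 m^3/ha * 188.1 ha
Total Volume = 45934 m^3

45934


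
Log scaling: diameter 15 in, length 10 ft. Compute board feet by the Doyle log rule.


Doyle: BF = (D - 4)^2 * L / 16
Adjusted diameter = 15 - 4 = 11 in
(D-4)^2 = 11^2 = 121
BF = 121 * 10 / 16 = 76 BF

76


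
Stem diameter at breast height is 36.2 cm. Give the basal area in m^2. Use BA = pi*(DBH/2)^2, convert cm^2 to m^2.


Formula: BA = pi * (DBH/2)^2 / 10000  (cm^2 to m^2)
Radius = DBH/2 = 36.2/2 = 18.1 cm
BA = pi * 18.1^2 / 10000
   = 1029.2172 cm^2 / 10000
   = 0.1029 m^2

0.1029


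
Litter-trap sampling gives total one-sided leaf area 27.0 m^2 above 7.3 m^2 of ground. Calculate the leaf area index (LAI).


Formula: LAI = total leaf area / ground area  (dimensionless)
LAI = 27.0 m^2 / 7.3 m^2
LAI = 3.7

3.7


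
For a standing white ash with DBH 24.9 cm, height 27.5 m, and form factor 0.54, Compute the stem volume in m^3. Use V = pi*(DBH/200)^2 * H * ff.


Formula: V = pi * (DBH/200)^2 * H * ff
Radius = DBH/200 = 24.9/200 = 0.1245 m
Radius^2 = 0.1245^2 = 0.01550025 m^2
V = pi * 0.01550025 * 27.5 * 0.54
V = 0.723 m^3

0.723


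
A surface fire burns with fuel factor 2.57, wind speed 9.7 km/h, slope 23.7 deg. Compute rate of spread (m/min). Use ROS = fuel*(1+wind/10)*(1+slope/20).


Formula: ROS = fuel * (1 + wind/10) * (1 + slope/20)
Wind factor = 1 + 9.7/10 = 1.97
Slope factor = 1 + 23.7/20 = 2.185
ROS = 2.57 * 1.97 * 2.185 = 11.06 m/min

11.06


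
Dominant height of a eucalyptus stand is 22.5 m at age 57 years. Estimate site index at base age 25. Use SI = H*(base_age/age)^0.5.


Formula: SI = H_dom * (base_age / age)^0.5
Age ratio = 25 / 57 = 0.4386
sqrt(age_ratio) = 0.66227
SI = 22.5 * 0.66227 = 14.9 m

14.9


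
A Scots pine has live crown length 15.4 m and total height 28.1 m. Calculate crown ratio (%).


Formula: Crown Ratio = (Crown Length / Total Height) * 100
CR = (15.4 m / 28.1 m) * 100
CR = 0.548 * 100 = 54.8%

54.8


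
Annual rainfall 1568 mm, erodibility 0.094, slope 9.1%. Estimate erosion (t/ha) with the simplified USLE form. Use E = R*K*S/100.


Formula: E = R * K * S / 100  (simplified USLE)
R * K = 1568 * 0.094 = 147.392
E = 147.392 * 9.1 / 100 = 13.41 t/ha

13.41


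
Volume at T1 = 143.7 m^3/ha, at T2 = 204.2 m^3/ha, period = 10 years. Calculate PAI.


Formula: PAI = (V_T2 - V_T1) / (T2 - T1)
Volume increment = 204.2 - 143.7 = 60.5 m^3/ha
PAI = 60.5 / 10 = 6.05 m^3/ha/year

6.05


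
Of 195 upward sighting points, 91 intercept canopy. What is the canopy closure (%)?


Formula: Canopy closure = covered points / total points * 100
Closure = 91 / 195 * 100
Closure = 0.4667 * 100 = 46.7%

46.7


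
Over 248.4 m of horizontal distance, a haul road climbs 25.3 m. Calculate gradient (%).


Formula: Gradient = rise / run * 100
Gradient = 25.3 / 248.4 * 100 = 10.2%

10.2


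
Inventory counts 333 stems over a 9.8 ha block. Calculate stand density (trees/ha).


Formula: Stand Density = N_trees / Area_ha
Density = 333 trees / 9.8 ha
Density = 34 trees/ha

34


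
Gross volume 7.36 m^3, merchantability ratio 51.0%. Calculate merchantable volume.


Formula: MV = V_total * (merchantable_pct / 100)
Merchantable fraction = 51.0% / 100 = 0.51
MV = 7.36 m^3 * 0.51 = 3.754 m^3

3.754


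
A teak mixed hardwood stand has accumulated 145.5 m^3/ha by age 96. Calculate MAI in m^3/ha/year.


Formula: MAI = Total Volume / Stand Age
MAI = 145.5 m^3/ha / 96 years
MAI = 1.52 m^3/ha/year

1.52


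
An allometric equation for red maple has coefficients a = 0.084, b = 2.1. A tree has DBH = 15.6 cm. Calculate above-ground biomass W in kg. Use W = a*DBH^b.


Formula: W = a * DBH^b  (allometric power law)
DBH^b = 15.6^2.1 = 320.3035
W = 0.084 * 320.3035 = 26.9 kg

26.9


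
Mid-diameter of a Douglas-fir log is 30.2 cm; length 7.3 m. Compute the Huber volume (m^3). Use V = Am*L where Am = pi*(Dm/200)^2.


Huber: V = Am * L,  Am = pi*(Dm/200)^2
Am = pi*(30.2/200)^2 = 0.071631 m^2
V = 0.071631*7.3 = 0.5229 m^3

0.5229


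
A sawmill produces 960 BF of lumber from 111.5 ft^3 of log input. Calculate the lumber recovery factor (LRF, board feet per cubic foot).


Formula: LRF = Lumber Output (BF) / Log Input (ft^3)
LRF = 960 BF / 111.5 ft^3
LRF = 8.61 BF/ft^3

8.61


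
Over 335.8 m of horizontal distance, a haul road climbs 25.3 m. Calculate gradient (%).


Formula: Gradient = rise / run * 100
Gradient = 25.3 / 335.8 * 100 = 7.5%

7.5


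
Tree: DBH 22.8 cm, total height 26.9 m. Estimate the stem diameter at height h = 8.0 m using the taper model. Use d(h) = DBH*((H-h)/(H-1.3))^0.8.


Taper: d(h) = DBH * ((H - h) / (H - 1.3))^0.8
Numerator = H - h = 26.9 - 8.0 = 18.9 m
Denominator = H - 1.3 = 26.9 - 1.3 = 25.6 m
Ratio = 18.9 / 25.6 = 0.73828
d = 22.8 * 0.73828^0.8 = 17.9 cm

17.9


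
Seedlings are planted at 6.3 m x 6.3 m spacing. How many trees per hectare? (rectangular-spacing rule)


Formula: TPH = 10000 m^2/ha / (spacing_x * spacing_y)
Area per tree = 6.3 m * 6.3 m = 39.69 m^2
TPH = 10000 / 39.69 = 252 trees/ha

252


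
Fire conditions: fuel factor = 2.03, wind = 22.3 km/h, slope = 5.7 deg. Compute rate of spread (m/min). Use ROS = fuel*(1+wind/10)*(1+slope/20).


Formula: ROS = fuel * (1 + wind/10) * (1 + slope/20)
Wind factor = 1 + 22.3/10 = 3.23
Slope factor = 1 + 5.7/20 = 1.285
ROS = 2.03 * 3.23 * 1.285 = 8.43 m/min

8.43


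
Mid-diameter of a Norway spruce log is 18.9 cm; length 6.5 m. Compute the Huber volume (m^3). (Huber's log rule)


Huber: V = Am * L,  Am = pi*(Dm/200)^2
Am = pi*(18.9/200)^2 = 0.028055 m^2
V = 0.028055*6.5 = 0.1824 m^3

0.1824


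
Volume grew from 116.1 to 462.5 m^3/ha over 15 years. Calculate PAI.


Formula: PAI = (V_T2 - V_T1) / (T2 - T1)
Volume increment = 462.5 - 116.1 = 346.4 m^3/ha
PAI = 346.4 / 15 = 23.09 m^3/ha/year

23.09


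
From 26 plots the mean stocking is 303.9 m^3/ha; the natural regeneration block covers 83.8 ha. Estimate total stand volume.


Formula: Total Volume = Mean Volume per ha * Total Area
Total Volume = 303.9 m^3/ha * 83.8 ha
Total Volume = 25467 m^3

25467


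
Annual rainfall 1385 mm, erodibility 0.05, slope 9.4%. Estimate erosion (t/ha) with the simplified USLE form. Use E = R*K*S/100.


Formula: E = R * K * S / 100  (simplified USLE)
R * K = 1385 * 0.05 = 69.25
E = 69.25 * 9.4 / 100 = 6.51 t/ha

6.51


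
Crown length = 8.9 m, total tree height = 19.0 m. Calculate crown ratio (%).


Formula: Crown Ratio = (Crown Length / Total Height) * 100
CR = (8.9 m / 19.0 m) * 100
CR = 0.4684 * 100 = 46.8%

46.8


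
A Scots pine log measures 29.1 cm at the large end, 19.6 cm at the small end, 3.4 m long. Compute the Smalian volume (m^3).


Smalian: V = (A1 + A2)/2 * L,  A = pi*(D/200)^2
A1 = pi*(29.1/200)^2 = 0.066508 m^2
A2 = pi*(19.6/200)^2 = 0.030172 m^2
V = (0.066508+0.030172)/2*3.4 = 0.1644 m^3

0.1644


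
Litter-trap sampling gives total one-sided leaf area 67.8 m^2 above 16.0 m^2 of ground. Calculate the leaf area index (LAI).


Formula: LAI = total leaf area / ground area  (dimensionless)
LAI = 67.8 m^2 / 16.0 m^2
LAI = 4.24

4.24


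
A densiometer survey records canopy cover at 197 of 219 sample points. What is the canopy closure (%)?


Formula: Canopy closure = covered points / total points * 100
Closure = 197 / 219 * 100
Closure = 0.8995 * 100 = 90.0%

90.0


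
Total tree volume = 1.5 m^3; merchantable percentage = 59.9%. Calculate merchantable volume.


Formula: MV = V_total * (merchantable_pct / 100)
Merchantable fraction = 59.9% / 100 = 0.599
MV = 1.5 m^3 * 0.599 = 0.899 m^3

0.899


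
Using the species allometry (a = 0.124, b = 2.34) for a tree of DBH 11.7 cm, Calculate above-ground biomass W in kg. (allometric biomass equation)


Formula: W = a * DBH^b  (allometric power law)
DBH^b = 11.7^2.34 = 315.9038
W = 0.124 * 315.9038 = 39.2 kg

39.2


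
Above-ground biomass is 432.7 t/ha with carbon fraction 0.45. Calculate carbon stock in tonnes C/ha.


Formula: Carbon Stock = Biomass * Carbon Fraction
C = 432.7 t/ha * 0.45
C = 194.7 t C/ha

194.7


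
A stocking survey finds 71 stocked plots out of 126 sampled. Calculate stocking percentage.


Formula: Stocking % = stocked plots / total plots * 100
Stocking = 71 / 126 * 100
Stocking = 0.5635 * 100 = 56.3%

56.3


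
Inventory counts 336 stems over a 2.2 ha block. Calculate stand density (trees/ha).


Formula: Stand Density = N_trees / Area_ha
Density = 336 trees / 2.2 ha
Density = 153 trees/ha

153


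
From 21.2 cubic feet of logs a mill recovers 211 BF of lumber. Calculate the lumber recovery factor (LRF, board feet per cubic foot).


Formula: LRF = Lumber Output (BF) / Log Input (ft^3)
LRF = 211 BF / 21.2 ft^3
LRF = 9.95 BF/ft^3

9.95


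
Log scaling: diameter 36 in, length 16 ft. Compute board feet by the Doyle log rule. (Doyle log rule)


Doyle: BF = (D - 4)^2 * L / 16
Adjusted diameter = 36 - 4 = 32 in
(D-4)^2 = 32^2 = 1024
BF = 1024 * 16 / 16 = 1024 BF

1024


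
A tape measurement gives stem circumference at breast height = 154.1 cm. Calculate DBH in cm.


Formula: DBH = C / pi
DBH = 154.1 / pi
pi = 3.14159...
DBH = 49.1 cm

49.1


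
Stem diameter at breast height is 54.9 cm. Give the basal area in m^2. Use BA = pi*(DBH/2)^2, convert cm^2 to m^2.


Formula: BA = pi * (DBH/2)^2 / 10000  (cm^2 to m^2)
Radius = DBH/2 = 54.9/2 = 27.45 cm
BA = pi * 27.45^2 / 10000
   = 2367.1979 cm^2 / 10000
   = 0.2367 m^2

0.2367


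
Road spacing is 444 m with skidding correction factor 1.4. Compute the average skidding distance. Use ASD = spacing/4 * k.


Formula: ASD = (spacing / 4) * correction
Uncorrected distance = spacing / 4 = 444 / 4 = 111 m
ASD = 111 * 1.4 = 155 m

155


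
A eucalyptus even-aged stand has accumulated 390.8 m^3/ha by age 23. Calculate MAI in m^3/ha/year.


Formula: MAI = Total Volume / Stand Age
MAI = 390.8 m^3/ha / 23 years
MAI = 16.99 m^3/ha/year

16.99


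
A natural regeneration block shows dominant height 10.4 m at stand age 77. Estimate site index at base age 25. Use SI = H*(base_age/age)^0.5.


Formula: SI = H_dom * (base_age / age)^0.5
Age ratio = 25 / 77 = 0.32468
sqrt(age_ratio) = 0.5698
SI = 10.4 * 0.5698 = 5.9 m

5.9


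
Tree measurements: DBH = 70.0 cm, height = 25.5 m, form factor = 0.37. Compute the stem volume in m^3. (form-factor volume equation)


Formula: V = pi * (DBH/200)^2 * H * ff
Radius = DBH/200 = 70.0/200 = 0.35 m
Radius^2 = 0.35^2 = 0.1225 m^2
V = pi * 0.1225 * 25.5 * 0.37
V = 3.631 m^3

3.631


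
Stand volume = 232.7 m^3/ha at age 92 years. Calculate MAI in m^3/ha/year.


Formula: MAI = Total Volume / Stand Age
MAI = 232.7 m^3/ha / 92 years
MAI = 2.53 m^3/ha/year

2.53


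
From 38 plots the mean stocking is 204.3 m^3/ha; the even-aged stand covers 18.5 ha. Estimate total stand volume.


Formula: Total Volume = Mean Volume per ha * Total Area
Total Volume = 204.3 m^3/ha * 18.5 ha
Total Volume = 3780 m^3

3780


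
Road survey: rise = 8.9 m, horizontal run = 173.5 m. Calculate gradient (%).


Formula: Gradient = rise / run * 100
Gradient = 8.9 / 173.5 * 100 = 5.1%

5.1


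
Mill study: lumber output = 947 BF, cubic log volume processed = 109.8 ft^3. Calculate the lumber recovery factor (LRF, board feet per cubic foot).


Formula: LRF = Lumber Output (BF) / Log Input (ft^3)
LRF = 947 BF / 109.8 ft^3
LRF = 8.62 BF/ft^3

8.62


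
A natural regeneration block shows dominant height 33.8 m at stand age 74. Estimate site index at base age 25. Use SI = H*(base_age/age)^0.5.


Formula: SI = H_dom * (base_age / age)^0.5
Age ratio = 25 / 74 = 0.33784
sqrt(age_ratio) = 0.58124
SI = 33.8 * 0.58124 = 19.6 m

19.6


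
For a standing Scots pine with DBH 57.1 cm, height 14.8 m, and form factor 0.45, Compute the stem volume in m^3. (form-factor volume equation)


Formula: V = pi * (DBH/200)^2 * H * ff
Radius = DBH/200 = 57.1/200 = 0.2855 m
Radius^2 = 0.2855^2 = 0.08151025 m^2
V = pi * 0.08151025 * 14.8 * 0.45
V = 1.705 m^3

1.705


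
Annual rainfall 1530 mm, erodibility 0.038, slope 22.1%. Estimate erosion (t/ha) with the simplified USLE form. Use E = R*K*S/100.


Formula: E = R * K * S / 100  (simplified USLE)
R * K = 1530 * 0.038 = 58.14
E = 58.14 * 22.1 / 100 = 12.85 t/ha

12.85


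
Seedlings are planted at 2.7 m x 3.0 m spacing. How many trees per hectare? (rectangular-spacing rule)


Formula: TPH = 10000 m^2/ha / (spacing_x * spacing_y)
Area per tree = 2.7 m * 3.0 m = 8.1 m^2
TPH = 10000 / 8.1 = 1235 trees/ha

1235


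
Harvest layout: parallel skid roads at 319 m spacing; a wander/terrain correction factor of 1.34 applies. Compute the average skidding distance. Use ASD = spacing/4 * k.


Formula: ASD = (spacing / 4) * correction
Uncorrected distance = spacing / 4 = 319 / 4 = 79.75 m
ASD = 79.75 * 1.34 = 107 m

107


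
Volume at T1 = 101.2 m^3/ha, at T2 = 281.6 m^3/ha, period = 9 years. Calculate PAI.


Formula: PAI = (V_T2 - V_T1) / (T2 - T1)
Volume increment = 281.6 - 101.2 = 180.4 m^3/ha
PAI = 180.4 / 9 = 20.04 m^3/ha/year

20.04


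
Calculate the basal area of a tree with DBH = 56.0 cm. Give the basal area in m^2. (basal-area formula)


Formula: BA = pi * (DBH/2)^2 / 10000  (cm^2 to m^2)
Radius = DBH/2 = 56.0/2 = 28.0 cm
BA = pi * 28.0^2 / 10000
   = 2463.0086 cm^2 / 10000
   = 0.2463 m^2

0.2463


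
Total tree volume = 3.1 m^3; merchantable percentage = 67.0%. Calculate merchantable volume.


Formula: MV = V_total * (merchantable_pct / 100)
Merchantable fraction = 67.0% / 100 = 0.67
MV = 3.1 m^3 * 0.67 = 2.077 m^3

2.077


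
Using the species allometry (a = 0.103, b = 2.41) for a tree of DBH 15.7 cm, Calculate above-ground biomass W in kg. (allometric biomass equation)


Formula: W = a * DBH^b  (allometric power law)
DBH^b = 15.7^2.41 = 762.2864
W = 0.103 * 762.2864 = 78.5 kg

78.5


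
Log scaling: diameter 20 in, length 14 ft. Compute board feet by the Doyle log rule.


Doyle: BF = (D - 4)^2 * L / 16
Adjusted diameter = 20 - 4 = 16 in
(D-4)^2 = 16^2 = 256
BF = 256 * 14 / 16 = 224 BF

224


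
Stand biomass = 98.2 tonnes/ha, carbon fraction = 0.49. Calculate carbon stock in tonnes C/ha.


Formula: Carbon Stock = Biomass * Carbon Fraction
C = 98.2 t/ha * 0.49
C = 48.1 t C/ha

48.1


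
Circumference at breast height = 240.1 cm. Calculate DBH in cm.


Formula: DBH = C / pi
DBH = 240.1 / pi
pi = 3.14159...
DBH = 76.4 cm

76.4


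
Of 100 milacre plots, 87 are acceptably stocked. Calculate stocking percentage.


Formula: Stocking % = stocked plots / total plots * 100
Stocking = 87 / 100 * 100
Stocking = 0.87 * 100 = 87.0%

87.0


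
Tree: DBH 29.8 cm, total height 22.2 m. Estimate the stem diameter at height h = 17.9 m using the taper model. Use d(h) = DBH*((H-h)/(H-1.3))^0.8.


Taper: d(h) = DBH * ((H - h) / (H - 1.3))^0.8
Numerator = H - h = 22.2 - 17.9 = 4.3 m
Denominator = H - 1.3 = 22.2 - 1.3 = 20.9 m
Ratio = 4.3 / 20.9 = 0.20574
d = 29.8 * 0.20574^0.8 = 8.4 cm

8.4


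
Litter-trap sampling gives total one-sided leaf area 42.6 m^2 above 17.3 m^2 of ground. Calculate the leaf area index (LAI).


Formula: LAI = total leaf area / ground area  (dimensionless)
LAI = 42.6 m^2 / 17.3 m^2
LAI = 2.46

2.46


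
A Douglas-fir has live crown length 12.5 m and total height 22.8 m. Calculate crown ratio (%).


Formula: Crown Ratio = (Crown Length / Total Height) * 100
CR = (12.5 m / 22.8 m) * 100
CR = 0.5482 * 100 = 54.8%

54.8


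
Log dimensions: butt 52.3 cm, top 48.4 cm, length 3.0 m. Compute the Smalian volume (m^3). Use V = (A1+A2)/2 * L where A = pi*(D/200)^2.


Smalian: V = (A1 + A2)/2 * L,  A = pi*(D/200)^2
A1 = pi*(52.3/200)^2 = 0.214829 m^2
A2 = pi*(48.4/200)^2 = 0.183984 m^2
V = (0.214829+0.183984)/2*3.0 = 0.5982 m^3

0.5982


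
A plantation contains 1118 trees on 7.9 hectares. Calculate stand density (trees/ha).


Formula: Stand Density = N_trees / Area_ha
Density = 1118 trees / 7.9 ha
Density = 142 trees/ha

142


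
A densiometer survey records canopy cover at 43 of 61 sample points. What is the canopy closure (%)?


Formula: Canopy closure = covered points / total points * 100
Closure = 43 / 61 * 100
Closure = 0.7049 * 100 = 70.5%

70.5


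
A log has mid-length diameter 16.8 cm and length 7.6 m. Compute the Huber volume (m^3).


Huber: V = Am * L,  Am = pi*(Dm/200)^2
Am = pi*(16.8/200)^2 = 0.022167 m^2
V = 0.022167*7.6 = 0.1685 m^3

0.1685


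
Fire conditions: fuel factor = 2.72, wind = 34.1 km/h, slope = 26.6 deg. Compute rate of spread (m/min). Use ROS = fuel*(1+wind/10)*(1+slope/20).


Formula: ROS = fuel * (1 + wind/10) * (1 + slope/20)
Wind factor = 1 + 34.1/10 = 4.41
Slope factor = 1 + 26.6/20 = 2.33
ROS = 2.72 * 4.41 * 2.33 = 27.95 m/min

27.95


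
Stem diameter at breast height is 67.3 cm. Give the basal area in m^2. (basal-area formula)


Formula: BA = pi * (DBH/2)^2 / 10000  (cm^2 to m^2)
Radius = DBH/2 = 67.3/2 = 33.65 cm
BA = pi * 33.65^2 / 10000
   = 3557.296 cm^2 / 10000
   = 0.3557 m^2

0.3557


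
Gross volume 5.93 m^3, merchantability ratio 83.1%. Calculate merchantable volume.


Formula: MV = V_total * (merchantable_pct / 100)
Merchantable fraction = 83.1% / 100 = 0.831
MV = 5.93 m^3 * 0.831 = 4.928 m^3

4.928


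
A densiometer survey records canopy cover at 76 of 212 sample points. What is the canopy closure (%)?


Formula: Canopy closure = covered points / total points * 100
Closure = 76 / 212 * 100
Closure = 0.3585 * 100 = 35.8%

35.8


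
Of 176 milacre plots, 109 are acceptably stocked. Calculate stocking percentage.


Formula: Stocking % = stocked plots / total plots * 100
Stocking = 109 / 176 * 100
Stocking = 0.6193 * 100 = 61.9%

61.9


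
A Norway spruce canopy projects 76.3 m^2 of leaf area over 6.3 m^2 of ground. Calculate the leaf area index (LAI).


Formula: LAI = total leaf area / ground area  (dimensionless)
LAI = 76.3 m^2 / 6.3 m^2
LAI = 12.11

12.11


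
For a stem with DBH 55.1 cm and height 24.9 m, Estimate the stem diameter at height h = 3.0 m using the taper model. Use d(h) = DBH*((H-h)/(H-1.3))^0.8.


Taper: d(h) = DBH * ((H - h) / (H - 1.3))^0.8
Numerator = H - h = 24.9 - 3.0 = 21.9 m
Denominator = H - 1.3 = 24.9 - 1.3 = 23.6 m
Ratio = 21.9 / 23.6 = 0.92797
d = 55.1 * 0.92797^0.8 = 51.9 cm

51.9


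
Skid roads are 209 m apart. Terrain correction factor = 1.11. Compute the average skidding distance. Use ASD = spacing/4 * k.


Formula: ASD = (spacing / 4) * correction
Uncorrected distance = spacing / 4 = 209 / 4 = 52.25 m
ASD = 52.25 * 1.11 = 58 m

58


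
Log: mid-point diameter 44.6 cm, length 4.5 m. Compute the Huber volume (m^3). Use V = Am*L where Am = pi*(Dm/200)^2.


Huber: V = Am * L,  Am = pi*(Dm/200)^2
Am = pi*(44.6/200)^2 = 0.156228 m^2
V = 0.156228*4.5 = 0.703 m^3

0.703


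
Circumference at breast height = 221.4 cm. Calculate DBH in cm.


Formula: DBH = C / pi
DBH = 221.4 / pi
pi = 3.14159...
DBH = 70.5 cm

70.5


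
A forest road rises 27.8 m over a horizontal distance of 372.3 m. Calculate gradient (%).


Formula: Gradient = rise / run * 100
Gradient = 27.8 / 372.3 * 100 = 7.5%

7.5


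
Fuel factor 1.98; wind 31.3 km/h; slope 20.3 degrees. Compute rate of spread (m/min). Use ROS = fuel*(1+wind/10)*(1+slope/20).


Formula: ROS = fuel * (1 + wind/10) * (1 + slope/20)
Wind factor = 1 + 31.3/10 = 4.13
Slope factor = 1 + 20.3/20 = 2.015
ROS = 1.98 * 4.13 * 2.015 = 16.48 m/min

16.48


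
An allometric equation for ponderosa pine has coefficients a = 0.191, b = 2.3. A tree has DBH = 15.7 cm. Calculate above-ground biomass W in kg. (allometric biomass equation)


Formula: W = a * DBH^b  (allometric power law)
DBH^b = 15.7^2.3 = 563.0788
W = 0.191 * 563.0788 = 107.5 kg

107.5


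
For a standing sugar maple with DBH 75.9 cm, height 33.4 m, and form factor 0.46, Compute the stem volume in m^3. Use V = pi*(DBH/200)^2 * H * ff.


Formula: V = pi * (DBH/200)^2 * H * ff
Radius = DBH/200 = 75.9/200 = 0.3795 m
Radius^2 = 0.3795^2 = 0.14402025 m^2
V = pi * 0.14402025 * 33.4 * 0.46
V = 6.951 m^3

6.951


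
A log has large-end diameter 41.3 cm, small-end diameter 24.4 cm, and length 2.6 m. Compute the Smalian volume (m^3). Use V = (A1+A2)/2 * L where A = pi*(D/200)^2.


Smalian: V = (A1 + A2)/2 * L,  A = pi*(D/200)^2
A1 = pi*(41.3/200)^2 = 0.133965 m^2
A2 = pi*(24.4/200)^2 = 0.046759 m^2
V = (0.133965+0.046759)/2*2.6 = 0.2349 m^3

0.2349


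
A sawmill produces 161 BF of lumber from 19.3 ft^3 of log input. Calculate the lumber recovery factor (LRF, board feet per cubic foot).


Formula: LRF = Lumber Output (BF) / Log Input (ft^3)
LRF = 161 BF / 19.3 ft^3
LRF = 8.34 BF/ft^3

8.34


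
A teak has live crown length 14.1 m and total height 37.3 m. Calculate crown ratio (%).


Formula: Crown Ratio = (Crown Length / Total Height) * 100
CR = (14.1 m / 37.3 m) * 100
CR = 0.378 * 100 = 37.8%

37.8


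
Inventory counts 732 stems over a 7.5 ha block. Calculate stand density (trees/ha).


Formula: Stand Density = N_trees / Area_ha
Density = 732 trees / 7.5 ha
Density = 98 trees/ha

98


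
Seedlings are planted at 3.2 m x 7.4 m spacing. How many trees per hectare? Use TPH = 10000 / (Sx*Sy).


Formula: TPH = 10000 m^2/ha / (spacing_x * spacing_y)
Area per tree = 3.2 m * 7.4 m = 23.68 m^2
TPH = 10000 / 23.68 = 422 trees/ha

422


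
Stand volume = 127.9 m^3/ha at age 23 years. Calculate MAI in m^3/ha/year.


Formula: MAI = Total Volume / Stand Age
MAI = 127.9 m^3/ha / 23 years
MAI = 5.56 m^3/ha/year

5.56


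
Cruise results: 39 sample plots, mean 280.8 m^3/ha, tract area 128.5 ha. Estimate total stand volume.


Formula: Total Volume = Mean Volume per ha * Total Area
Total Volume = 280.8 m^3/ha * 128.5 ha
Total Volume = 36083 m^3

36083


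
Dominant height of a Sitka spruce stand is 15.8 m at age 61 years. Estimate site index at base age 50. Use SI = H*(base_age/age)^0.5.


Formula: SI = H_dom * (base_age / age)^0.5
Age ratio = 50 / 61 = 0.81967
sqrt(age_ratio) = 0.90536
SI = 15.8 * 0.90536 = 14.3 m

14.3


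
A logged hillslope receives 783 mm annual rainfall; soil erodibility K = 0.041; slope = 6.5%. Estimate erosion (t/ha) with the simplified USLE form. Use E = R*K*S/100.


Formula: E = R * K * S / 100  (simplified USLE)
R * K = 783 * 0.041 = 32.103
E = 32.103 * 6.5 / 100 = 2.09 t/ha

2.09


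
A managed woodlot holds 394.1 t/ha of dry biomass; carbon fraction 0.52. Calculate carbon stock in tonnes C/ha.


Formula: Carbon Stock = Biomass * Carbon Fraction
C = 394.1 t/ha * 0.52
C = 204.9 t C/ha

204.9


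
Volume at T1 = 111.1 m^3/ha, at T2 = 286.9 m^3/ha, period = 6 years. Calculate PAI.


Formula: PAI = (V_T2 - V_T1) / (T2 - T1)
Volume increment = 286.9 - 111.1 = 175.8 m^3/ha
PAI = 175.8 / 6 = 29.3 m^3/ha/year

29.3


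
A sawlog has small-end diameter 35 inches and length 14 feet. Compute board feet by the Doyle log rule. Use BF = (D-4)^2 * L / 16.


Doyle: BF = (D - 4)^2 * L / 16
Adjusted diameter = 35 - 4 = 31 in
(D-4)^2 = 31^2 = 961
BF = 961 * 14 / 16 = 841 BF

841


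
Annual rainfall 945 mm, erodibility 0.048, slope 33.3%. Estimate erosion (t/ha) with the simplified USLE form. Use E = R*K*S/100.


Formula: E = R * K * S / 100  (simplified USLE)
R * K = 945 * 0.048 = 45.36
E = 45.36 * 33.3 / 100 = 15.1 t/ha

15.1


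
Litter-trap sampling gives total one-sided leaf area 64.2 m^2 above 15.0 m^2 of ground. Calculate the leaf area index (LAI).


Formula: LAI = total leaf area / ground area  (dimensionless)
LAI = 64.2 m^2 / 15.0 m^2
LAI = 4.28

4.28


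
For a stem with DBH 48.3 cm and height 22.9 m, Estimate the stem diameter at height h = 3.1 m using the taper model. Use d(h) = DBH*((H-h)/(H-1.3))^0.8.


Taper: d(h) = DBH * ((H - h) / (H - 1.3))^0.8
Numerator = H - h = 22.9 - 3.1 = 19.8 m
Denominator = H - 1.3 = 22.9 - 1.3 = 21.6 m
Ratio = 19.8 / 21.6 = 0.91667
d = 48.3 * 0.91667^0.8 = 45.1 cm

45.1


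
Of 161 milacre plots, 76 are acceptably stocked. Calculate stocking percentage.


Formula: Stocking % = stocked plots / total plots * 100
Stocking = 76 / 161 * 100
Stocking = 0.472 * 100 = 47.2%

47.2


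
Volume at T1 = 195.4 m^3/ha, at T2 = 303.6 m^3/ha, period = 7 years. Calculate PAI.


Formula: PAI = (V_T2 - V_T1) / (T2 - T1)
Volume increment = 303.6 - 195.4 = 108.2 m^3/ha
PAI = 108.2 / 7 = 15.46 m^3/ha/year

15.46


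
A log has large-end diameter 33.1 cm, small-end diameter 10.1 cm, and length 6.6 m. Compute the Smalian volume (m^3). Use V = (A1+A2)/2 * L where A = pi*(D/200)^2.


Smalian: V = (A1 + A2)/2 * L,  A = pi*(D/200)^2
A1 = pi*(33.1/200)^2 = 0.086049 m^2
A2 = pi*(10.1/200)^2 = 0.008012 m^2
V = (0.086049+0.008012)/2*6.6 = 0.3104 m^3

0.3104


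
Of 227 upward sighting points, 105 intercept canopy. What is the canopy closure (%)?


Formula: Canopy closure = covered points / total points * 100
Closure = 105 / 227 * 100
Closure = 0.4626 * 100 = 46.3%

46.3


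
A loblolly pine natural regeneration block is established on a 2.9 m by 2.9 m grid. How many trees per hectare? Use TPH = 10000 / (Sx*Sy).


Formula: TPH = 10000 m^2/ha / (spacing_x * spacing_y)
Area per tree = 2.9 m * 2.9 m = 8.41 m^2
TPH = 10000 / 8.41 = 1189 trees/ha

1189


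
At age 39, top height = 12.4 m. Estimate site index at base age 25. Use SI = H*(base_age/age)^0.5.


Formula: SI = H_dom * (base_age / age)^0.5
Age ratio = 25 / 39 = 0.64103
sqrt(age_ratio) = 0.80064
SI = 12.4 * 0.80064 = 9.9 m

9.9


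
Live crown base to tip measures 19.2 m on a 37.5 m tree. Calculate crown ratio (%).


Formula: Crown Ratio = (Crown Length / Total Height) * 100
CR = (19.2 m / 37.5 m) * 100
CR = 0.512 * 100 = 51.2%

51.2


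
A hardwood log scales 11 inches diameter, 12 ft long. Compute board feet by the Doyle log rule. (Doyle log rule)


Doyle: BF = (D - 4)^2 * L / 16
Adjusted diameter = 11 - 4 = 7 in
(D-4)^2 = 7^2 = 49
BF = 49 * 12 / 16 = 37 BF

37


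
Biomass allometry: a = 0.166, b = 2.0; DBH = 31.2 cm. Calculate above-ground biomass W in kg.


Formula: W = a * DBH^b  (allometric power law)
DBH^b = 31.2^2.0 = 973.44
W = 0.166 * 973.44 = 161.6 kg

161.6


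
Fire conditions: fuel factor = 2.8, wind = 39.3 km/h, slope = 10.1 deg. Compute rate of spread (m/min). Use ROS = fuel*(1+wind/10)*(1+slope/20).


Formula: ROS = fuel * (1 + wind/10) * (1 + slope/20)
Wind factor = 1 + 39.3/10 = 4.93
Slope factor = 1 + 10.1/20 = 1.505
ROS = 2.8 * 4.93 * 1.505 = 20.78 m/min

20.78


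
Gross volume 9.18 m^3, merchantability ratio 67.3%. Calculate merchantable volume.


Formula: MV = V_total * (merchantable_pct / 100)
Merchantable fraction = 67.3% / 100 = 0.673
MV = 9.18 m^3 * 0.673 = 6.178 m^3

6.178


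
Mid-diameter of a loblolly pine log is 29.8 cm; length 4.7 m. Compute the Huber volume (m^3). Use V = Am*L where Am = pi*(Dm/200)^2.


Huber: V = Am * L,  Am = pi*(Dm/200)^2
Am = pi*(29.8/200)^2 = 0.069746 m^2
V = 0.069746*4.7 = 0.3278 m^3

0.3278


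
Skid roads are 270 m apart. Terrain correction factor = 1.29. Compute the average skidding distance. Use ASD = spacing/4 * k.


Formula: ASD = (spacing / 4) * correction
Uncorrected distance = spacing / 4 = 270 / 4 = 67.5 m
ASD = 67.5 * 1.29 = 87 m

87


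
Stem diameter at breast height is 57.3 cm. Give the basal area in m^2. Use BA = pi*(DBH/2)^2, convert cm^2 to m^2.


Formula: BA = pi * (DBH/2)^2 / 10000  (cm^2 to m^2)
Radius = DBH/2 = 57.3/2 = 28.65 cm
BA = pi * 28.65^2 / 10000
   = 2578.6899 cm^2 / 10000
   = 0.2579 m^2

0.2579


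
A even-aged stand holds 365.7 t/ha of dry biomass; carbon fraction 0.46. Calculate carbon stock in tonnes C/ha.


Formula: Carbon Stock = Biomass * Carbon Fraction
C = 365.7 t/ha * 0.46
C = 168.2 t C/ha

168.2


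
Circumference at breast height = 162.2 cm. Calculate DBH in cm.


Formula: DBH = C / pi
DBH = 162.2 / pi
pi = 3.14159...
DBH = 51.6 cm

51.6


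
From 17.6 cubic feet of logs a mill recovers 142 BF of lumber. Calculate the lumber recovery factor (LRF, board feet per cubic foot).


Formula: LRF = Lumber Output (BF) / Log Input (ft^3)
LRF = 142 BF / 17.6 ft^3
LRF = 8.07 BF/ft^3

8.07


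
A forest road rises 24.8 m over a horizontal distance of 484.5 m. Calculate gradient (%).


Formula: Gradient = rise / run * 100
Gradient = 24.8 / 484.5 * 100 = 5.1%

5.1


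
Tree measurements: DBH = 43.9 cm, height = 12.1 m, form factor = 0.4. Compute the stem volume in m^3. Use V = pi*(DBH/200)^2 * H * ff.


Formula: V = pi * (DBH/200)^2 * H * ff
Radius = DBH/200 = 43.9/200 = 0.2195 m
Radius^2 = 0.2195^2 = 0.04818025 m^2
V = pi * 0.04818025 * 12.1 * 0.4
V = 0.733 m^3

0.733


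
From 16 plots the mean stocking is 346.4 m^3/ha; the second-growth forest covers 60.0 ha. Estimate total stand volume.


Formula: Total Volume = Mean Volume per ha * Total Area
Total Volume = 346.4 m^3/ha * 60.0 ha
Total Volume = 20784 m^3

20784


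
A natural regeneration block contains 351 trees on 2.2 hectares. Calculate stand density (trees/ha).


Formula: Stand Density = N_trees / Area_ha
Density = 351 trees / 2.2 ha
Density = 160 trees/ha

160


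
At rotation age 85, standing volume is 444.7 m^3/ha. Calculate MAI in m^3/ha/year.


Formula: MAI = Total Volume / Stand Age
MAI = 444.7 m^3/ha / 85 years
MAI = 5.23 m^3/ha/year

5.23


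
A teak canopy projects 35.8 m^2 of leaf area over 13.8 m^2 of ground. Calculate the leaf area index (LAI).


Formula: LAI = total leaf area / ground area  (dimensionless)
LAI = 35.8 m^2 / 13.8 m^2
LAI = 2.59

2.59


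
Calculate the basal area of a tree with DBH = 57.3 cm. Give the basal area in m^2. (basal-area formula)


Formula: BA = pi * (DBH/2)^2 / 10000  (cm^2 to m^2)
Radius = DBH/2 = 57.3/2 = 28.65 cm
BA = pi * 28.65^2 / 10000
   = 2578.6899 cm^2 / 10000
   = 0.2579 m^2

0.2579


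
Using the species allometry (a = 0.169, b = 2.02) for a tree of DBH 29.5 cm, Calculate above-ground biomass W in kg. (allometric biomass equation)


Formula: W = a * DBH^b  (allometric power law)
DBH^b = 29.5^2.02 = 931.1947
W = 0.169 * 931.1947 = 157.4 kg

157.4


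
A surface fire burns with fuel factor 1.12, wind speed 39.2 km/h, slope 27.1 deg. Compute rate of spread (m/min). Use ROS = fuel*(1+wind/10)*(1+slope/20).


Formula: ROS = fuel * (1 + wind/10) * (1 + slope/20)
Wind factor = 1 + 39.2/10 = 4.92
Slope factor = 1 + 27.1/20 = 2.355
ROS = 1.12 * 4.92 * 2.355 = 12.98 m/min

12.98


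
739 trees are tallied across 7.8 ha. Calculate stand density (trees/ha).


Formula: Stand Density = N_trees / Area_ha
Density = 739 trees / 7.8 ha
Density = 95 trees/ha

95


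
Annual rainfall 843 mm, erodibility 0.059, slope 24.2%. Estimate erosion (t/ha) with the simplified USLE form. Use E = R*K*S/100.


Formula: E = R * K * S / 100  (simplified USLE)
R * K = 843 * 0.059 = 49.737
E = 49.737 * 24.2 / 100 = 12.04 t/ha

12.04


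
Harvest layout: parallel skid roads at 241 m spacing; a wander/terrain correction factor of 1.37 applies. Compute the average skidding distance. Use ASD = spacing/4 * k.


Formula: ASD = (spacing / 4) * correction
Uncorrected distance = spacing / 4 = 241 / 4 = 60.25 m
ASD = 60.25 * 1.37 = 83 m

83


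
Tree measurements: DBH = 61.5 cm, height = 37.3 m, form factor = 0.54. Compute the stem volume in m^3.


Formula: V = pi * (DBH/200)^2 * H * ff
Radius = DBH/200 = 61.5/200 = 0.3075 m
Radius^2 = 0.3075^2 = 0.09455625 m^2
V = pi * 0.09455625 * 37.3 * 0.54
V = 5.983 m^3

5.983


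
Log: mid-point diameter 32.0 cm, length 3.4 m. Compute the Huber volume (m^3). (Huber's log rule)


Huber: V = Am * L,  Am = pi*(Dm/200)^2
Am = pi*(32.0/200)^2 = 0.080425 m^2
V = 0.080425*3.4 = 0.2734 m^3

0.2734


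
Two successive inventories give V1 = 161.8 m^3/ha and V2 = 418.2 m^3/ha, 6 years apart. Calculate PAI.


Formula: PAI = (V_T2 - V_T1) / (T2 - T1)
Volume increment = 418.2 - 161.8 = 256.4 m^3/ha
PAI = 256.4 / 6 = 42.73 m^3/ha/year

42.73


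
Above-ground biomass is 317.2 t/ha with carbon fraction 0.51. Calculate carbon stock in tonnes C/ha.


Formula: Carbon Stock = Biomass * Carbon Fraction
C = 317.2 t/ha * 0.51
C = 161.8 t C/ha

161.8


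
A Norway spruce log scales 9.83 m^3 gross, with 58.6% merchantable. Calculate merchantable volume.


Formula: MV = V_total * (merchantable_pct / 100)
Merchantable fraction = 58.6% / 100 = 0.586
MV = 9.83 m^3 * 0.586 = 5.76 m^3

5.76


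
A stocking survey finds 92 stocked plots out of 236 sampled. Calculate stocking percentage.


Formula: Stocking % = stocked plots / total plots * 100
Stocking = 92 / 236 * 100
Stocking = 0.3898 * 100 = 39.0%

39.0


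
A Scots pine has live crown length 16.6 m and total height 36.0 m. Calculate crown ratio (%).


Formula: Crown Ratio = (Crown Length / Total Height) * 100
CR = (16.6 m / 36.0 m) * 100
CR = 0.4611 * 100 = 46.1%

46.1


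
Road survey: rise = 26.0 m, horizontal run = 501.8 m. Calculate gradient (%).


Formula: Gradient = rise / run * 100
Gradient = 26.0 / 501.8 * 100 = 5.2%

5.2


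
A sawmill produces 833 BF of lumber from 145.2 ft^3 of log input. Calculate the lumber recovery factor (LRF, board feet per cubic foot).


Formula: LRF = Lumber Output (BF) / Log Input (ft^3)
LRF = 833 BF / 145.2 ft^3
LRF = 5.74 BF/ft^3

5.74


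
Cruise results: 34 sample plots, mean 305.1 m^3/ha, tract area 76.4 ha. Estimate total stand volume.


Formula: Total Volume = Mean Volume per ha * Total Area
Total Volume = 305.1 m^3/ha * 76.4 ha
Total Volume = 23310 m^3

23310


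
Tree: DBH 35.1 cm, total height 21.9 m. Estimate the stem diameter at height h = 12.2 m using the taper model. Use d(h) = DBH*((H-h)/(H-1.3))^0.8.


Taper: d(h) = DBH * ((H - h) / (H - 1.3))^0.8
Numerator = H - h = 21.9 - 12.2 = 9.7 m
Denominator = H - 1.3 = 21.9 - 1.3 = 20.6 m
Ratio = 9.7 / 20.6 = 0.47087
d = 35.1 * 0.47087^0.8 = 19.2 cm

19.2


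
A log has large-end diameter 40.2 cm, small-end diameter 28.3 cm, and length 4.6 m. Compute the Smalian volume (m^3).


Smalian: V = (A1 + A2)/2 * L,  A = pi*(D/200)^2
A1 = pi*(40.2/200)^2 = 0.126923 m^2
A2 = pi*(28.3/200)^2 = 0.062902 m^2
V = (0.126923+0.062902)/2*4.6 = 0.4366 m^3

0.4366


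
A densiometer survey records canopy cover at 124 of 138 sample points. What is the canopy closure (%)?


Formula: Canopy closure = covered points / total points * 100
Closure = 124 / 138 * 100
Closure = 0.8986 * 100 = 89.9%

89.9


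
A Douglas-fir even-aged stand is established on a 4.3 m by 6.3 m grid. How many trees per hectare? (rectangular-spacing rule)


Formula: TPH = 10000 m^2/ha / (spacing_x * spacing_y)
Area per tree = 4.3 m * 6.3 m = 27.09 m^2
TPH = 10000 / 27.09 = 369 trees/ha

369


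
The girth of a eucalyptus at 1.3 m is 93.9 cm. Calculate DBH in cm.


Formula: DBH = C / pi
DBH = 93.9 / pi
pi = 3.14159...
DBH = 29.9 cm

29.9


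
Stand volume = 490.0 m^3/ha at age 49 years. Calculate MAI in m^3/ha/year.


Formula: MAI = Total Volume / Stand Age
MAI = 490.0 m^3/ha / 49 years
MAI = 10.0 m^3/ha/year

10.0


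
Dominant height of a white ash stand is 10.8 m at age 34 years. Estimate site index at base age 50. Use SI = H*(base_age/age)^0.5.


Formula: SI = H_dom * (base_age / age)^0.5
Age ratio = 50 / 34 = 1.47059
sqrt(age_ratio) = 1.21268
SI = 10.8 * 1.21268 = 13.1 m

13.1


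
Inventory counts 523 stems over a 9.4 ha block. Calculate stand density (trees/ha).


Formula: Stand Density = N_trees / Area_ha
Density = 523 trees / 9.4 ha
Density = 56 trees/ha

56


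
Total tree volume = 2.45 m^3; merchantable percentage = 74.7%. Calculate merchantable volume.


Formula: MV = V_total * (merchantable_pct / 100)
Merchantable fraction = 74.7% / 100 = 0.747
MV = 2.45 m^3 * 0.747 = 1.83 m^3

1.83


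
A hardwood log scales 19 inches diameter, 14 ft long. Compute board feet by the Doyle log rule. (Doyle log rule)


Doyle: BF = (D - 4)^2 * L / 16
Adjusted diameter = 19 - 4 = 15 in
(D-4)^2 = 15^2 = 225
BF = 225 * 14 / 16 = 197 BF

197


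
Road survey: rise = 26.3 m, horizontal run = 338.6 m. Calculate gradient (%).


Formula: Gradient = rise / run * 100
Gradient = 26.3 / 338.6 * 100 = 7.8%

7.8


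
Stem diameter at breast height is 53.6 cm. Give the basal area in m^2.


Formula: BA = pi * (DBH/2)^2 / 10000  (cm^2 to m^2)
Radius = DBH/2 = 53.6/2 = 26.8 cm
BA = pi * 26.8^2 / 10000
   = 2256.4175 cm^2 / 10000
   = 0.2256 m^2

0.2256
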